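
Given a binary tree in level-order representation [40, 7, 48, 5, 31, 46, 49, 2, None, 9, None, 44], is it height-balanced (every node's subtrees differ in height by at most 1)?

Tree (level-order array): [40, 7, 48, 5, 31, 46, 49, 2, None, 9, None, 44]
Definition: a tree is height-balanced if, at every node, |h(left) - h(right)| <= 1 (empty subtree has height -1).
Bottom-up per-node check:
  node 2: h_left=-1, h_right=-1, diff=0 [OK], height=0
  node 5: h_left=0, h_right=-1, diff=1 [OK], height=1
  node 9: h_left=-1, h_right=-1, diff=0 [OK], height=0
  node 31: h_left=0, h_right=-1, diff=1 [OK], height=1
  node 7: h_left=1, h_right=1, diff=0 [OK], height=2
  node 44: h_left=-1, h_right=-1, diff=0 [OK], height=0
  node 46: h_left=0, h_right=-1, diff=1 [OK], height=1
  node 49: h_left=-1, h_right=-1, diff=0 [OK], height=0
  node 48: h_left=1, h_right=0, diff=1 [OK], height=2
  node 40: h_left=2, h_right=2, diff=0 [OK], height=3
All nodes satisfy the balance condition.
Result: Balanced


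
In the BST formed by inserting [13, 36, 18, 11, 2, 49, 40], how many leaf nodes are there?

Tree built from: [13, 36, 18, 11, 2, 49, 40]
Tree (level-order array): [13, 11, 36, 2, None, 18, 49, None, None, None, None, 40]
Rule: A leaf has 0 children.
Per-node child counts:
  node 13: 2 child(ren)
  node 11: 1 child(ren)
  node 2: 0 child(ren)
  node 36: 2 child(ren)
  node 18: 0 child(ren)
  node 49: 1 child(ren)
  node 40: 0 child(ren)
Matching nodes: [2, 18, 40]
Count of leaf nodes: 3


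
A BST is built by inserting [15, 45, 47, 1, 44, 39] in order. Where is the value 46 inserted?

Starting tree (level order): [15, 1, 45, None, None, 44, 47, 39]
Insertion path: 15 -> 45 -> 47
Result: insert 46 as left child of 47
Final tree (level order): [15, 1, 45, None, None, 44, 47, 39, None, 46]


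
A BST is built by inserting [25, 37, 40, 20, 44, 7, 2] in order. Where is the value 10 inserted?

Starting tree (level order): [25, 20, 37, 7, None, None, 40, 2, None, None, 44]
Insertion path: 25 -> 20 -> 7
Result: insert 10 as right child of 7
Final tree (level order): [25, 20, 37, 7, None, None, 40, 2, 10, None, 44]


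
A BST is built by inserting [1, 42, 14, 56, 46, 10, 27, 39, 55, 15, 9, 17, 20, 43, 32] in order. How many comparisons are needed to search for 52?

Search path for 52: 1 -> 42 -> 56 -> 46 -> 55
Found: False
Comparisons: 5


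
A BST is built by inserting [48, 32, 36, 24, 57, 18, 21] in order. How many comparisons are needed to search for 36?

Search path for 36: 48 -> 32 -> 36
Found: True
Comparisons: 3


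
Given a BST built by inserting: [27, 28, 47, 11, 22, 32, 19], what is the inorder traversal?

Tree insertion order: [27, 28, 47, 11, 22, 32, 19]
Tree (level-order array): [27, 11, 28, None, 22, None, 47, 19, None, 32]
Inorder traversal: [11, 19, 22, 27, 28, 32, 47]


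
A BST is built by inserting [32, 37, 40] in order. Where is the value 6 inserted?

Starting tree (level order): [32, None, 37, None, 40]
Insertion path: 32
Result: insert 6 as left child of 32
Final tree (level order): [32, 6, 37, None, None, None, 40]


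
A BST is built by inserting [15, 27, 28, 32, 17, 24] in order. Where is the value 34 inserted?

Starting tree (level order): [15, None, 27, 17, 28, None, 24, None, 32]
Insertion path: 15 -> 27 -> 28 -> 32
Result: insert 34 as right child of 32
Final tree (level order): [15, None, 27, 17, 28, None, 24, None, 32, None, None, None, 34]


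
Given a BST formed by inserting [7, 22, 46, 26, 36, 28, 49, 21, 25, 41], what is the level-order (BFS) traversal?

Tree insertion order: [7, 22, 46, 26, 36, 28, 49, 21, 25, 41]
Tree (level-order array): [7, None, 22, 21, 46, None, None, 26, 49, 25, 36, None, None, None, None, 28, 41]
BFS from the root, enqueuing left then right child of each popped node:
  queue [7] -> pop 7, enqueue [22], visited so far: [7]
  queue [22] -> pop 22, enqueue [21, 46], visited so far: [7, 22]
  queue [21, 46] -> pop 21, enqueue [none], visited so far: [7, 22, 21]
  queue [46] -> pop 46, enqueue [26, 49], visited so far: [7, 22, 21, 46]
  queue [26, 49] -> pop 26, enqueue [25, 36], visited so far: [7, 22, 21, 46, 26]
  queue [49, 25, 36] -> pop 49, enqueue [none], visited so far: [7, 22, 21, 46, 26, 49]
  queue [25, 36] -> pop 25, enqueue [none], visited so far: [7, 22, 21, 46, 26, 49, 25]
  queue [36] -> pop 36, enqueue [28, 41], visited so far: [7, 22, 21, 46, 26, 49, 25, 36]
  queue [28, 41] -> pop 28, enqueue [none], visited so far: [7, 22, 21, 46, 26, 49, 25, 36, 28]
  queue [41] -> pop 41, enqueue [none], visited so far: [7, 22, 21, 46, 26, 49, 25, 36, 28, 41]
Result: [7, 22, 21, 46, 26, 49, 25, 36, 28, 41]


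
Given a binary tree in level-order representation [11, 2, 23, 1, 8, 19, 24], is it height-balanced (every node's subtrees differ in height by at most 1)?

Tree (level-order array): [11, 2, 23, 1, 8, 19, 24]
Definition: a tree is height-balanced if, at every node, |h(left) - h(right)| <= 1 (empty subtree has height -1).
Bottom-up per-node check:
  node 1: h_left=-1, h_right=-1, diff=0 [OK], height=0
  node 8: h_left=-1, h_right=-1, diff=0 [OK], height=0
  node 2: h_left=0, h_right=0, diff=0 [OK], height=1
  node 19: h_left=-1, h_right=-1, diff=0 [OK], height=0
  node 24: h_left=-1, h_right=-1, diff=0 [OK], height=0
  node 23: h_left=0, h_right=0, diff=0 [OK], height=1
  node 11: h_left=1, h_right=1, diff=0 [OK], height=2
All nodes satisfy the balance condition.
Result: Balanced


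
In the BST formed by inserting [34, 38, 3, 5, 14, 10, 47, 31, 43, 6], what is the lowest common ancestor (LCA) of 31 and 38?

Tree insertion order: [34, 38, 3, 5, 14, 10, 47, 31, 43, 6]
Tree (level-order array): [34, 3, 38, None, 5, None, 47, None, 14, 43, None, 10, 31, None, None, 6]
In a BST, the LCA of p=31, q=38 is the first node v on the
root-to-leaf path with p <= v <= q (go left if both < v, right if both > v).
Walk from root:
  at 34: 31 <= 34 <= 38, this is the LCA
LCA = 34


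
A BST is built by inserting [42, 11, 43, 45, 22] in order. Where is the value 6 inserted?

Starting tree (level order): [42, 11, 43, None, 22, None, 45]
Insertion path: 42 -> 11
Result: insert 6 as left child of 11
Final tree (level order): [42, 11, 43, 6, 22, None, 45]


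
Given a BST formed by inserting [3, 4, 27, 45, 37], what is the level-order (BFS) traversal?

Tree insertion order: [3, 4, 27, 45, 37]
Tree (level-order array): [3, None, 4, None, 27, None, 45, 37]
BFS from the root, enqueuing left then right child of each popped node:
  queue [3] -> pop 3, enqueue [4], visited so far: [3]
  queue [4] -> pop 4, enqueue [27], visited so far: [3, 4]
  queue [27] -> pop 27, enqueue [45], visited so far: [3, 4, 27]
  queue [45] -> pop 45, enqueue [37], visited so far: [3, 4, 27, 45]
  queue [37] -> pop 37, enqueue [none], visited so far: [3, 4, 27, 45, 37]
Result: [3, 4, 27, 45, 37]


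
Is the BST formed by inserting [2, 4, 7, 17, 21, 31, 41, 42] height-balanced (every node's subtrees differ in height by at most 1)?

Tree (level-order array): [2, None, 4, None, 7, None, 17, None, 21, None, 31, None, 41, None, 42]
Definition: a tree is height-balanced if, at every node, |h(left) - h(right)| <= 1 (empty subtree has height -1).
Bottom-up per-node check:
  node 42: h_left=-1, h_right=-1, diff=0 [OK], height=0
  node 41: h_left=-1, h_right=0, diff=1 [OK], height=1
  node 31: h_left=-1, h_right=1, diff=2 [FAIL (|-1-1|=2 > 1)], height=2
  node 21: h_left=-1, h_right=2, diff=3 [FAIL (|-1-2|=3 > 1)], height=3
  node 17: h_left=-1, h_right=3, diff=4 [FAIL (|-1-3|=4 > 1)], height=4
  node 7: h_left=-1, h_right=4, diff=5 [FAIL (|-1-4|=5 > 1)], height=5
  node 4: h_left=-1, h_right=5, diff=6 [FAIL (|-1-5|=6 > 1)], height=6
  node 2: h_left=-1, h_right=6, diff=7 [FAIL (|-1-6|=7 > 1)], height=7
Node 31 violates the condition: |-1 - 1| = 2 > 1.
Result: Not balanced


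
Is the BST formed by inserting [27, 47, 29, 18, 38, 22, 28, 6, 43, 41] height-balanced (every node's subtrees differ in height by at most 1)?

Tree (level-order array): [27, 18, 47, 6, 22, 29, None, None, None, None, None, 28, 38, None, None, None, 43, 41]
Definition: a tree is height-balanced if, at every node, |h(left) - h(right)| <= 1 (empty subtree has height -1).
Bottom-up per-node check:
  node 6: h_left=-1, h_right=-1, diff=0 [OK], height=0
  node 22: h_left=-1, h_right=-1, diff=0 [OK], height=0
  node 18: h_left=0, h_right=0, diff=0 [OK], height=1
  node 28: h_left=-1, h_right=-1, diff=0 [OK], height=0
  node 41: h_left=-1, h_right=-1, diff=0 [OK], height=0
  node 43: h_left=0, h_right=-1, diff=1 [OK], height=1
  node 38: h_left=-1, h_right=1, diff=2 [FAIL (|-1-1|=2 > 1)], height=2
  node 29: h_left=0, h_right=2, diff=2 [FAIL (|0-2|=2 > 1)], height=3
  node 47: h_left=3, h_right=-1, diff=4 [FAIL (|3--1|=4 > 1)], height=4
  node 27: h_left=1, h_right=4, diff=3 [FAIL (|1-4|=3 > 1)], height=5
Node 38 violates the condition: |-1 - 1| = 2 > 1.
Result: Not balanced


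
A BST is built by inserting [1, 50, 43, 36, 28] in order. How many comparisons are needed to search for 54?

Search path for 54: 1 -> 50
Found: False
Comparisons: 2


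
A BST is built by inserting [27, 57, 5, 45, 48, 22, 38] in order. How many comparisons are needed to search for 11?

Search path for 11: 27 -> 5 -> 22
Found: False
Comparisons: 3


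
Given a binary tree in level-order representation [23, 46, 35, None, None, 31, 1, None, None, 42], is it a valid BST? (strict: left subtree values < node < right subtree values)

Level-order array: [23, 46, 35, None, None, 31, 1, None, None, 42]
Validate using subtree bounds (lo, hi): at each node, require lo < value < hi,
then recurse left with hi=value and right with lo=value.
Preorder trace (stopping at first violation):
  at node 23 with bounds (-inf, +inf): OK
  at node 46 with bounds (-inf, 23): VIOLATION
Node 46 violates its bound: not (-inf < 46 < 23).
Result: Not a valid BST


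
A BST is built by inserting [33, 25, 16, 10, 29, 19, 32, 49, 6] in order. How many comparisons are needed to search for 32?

Search path for 32: 33 -> 25 -> 29 -> 32
Found: True
Comparisons: 4


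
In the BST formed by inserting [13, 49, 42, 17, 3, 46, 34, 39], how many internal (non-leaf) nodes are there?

Tree built from: [13, 49, 42, 17, 3, 46, 34, 39]
Tree (level-order array): [13, 3, 49, None, None, 42, None, 17, 46, None, 34, None, None, None, 39]
Rule: An internal node has at least one child.
Per-node child counts:
  node 13: 2 child(ren)
  node 3: 0 child(ren)
  node 49: 1 child(ren)
  node 42: 2 child(ren)
  node 17: 1 child(ren)
  node 34: 1 child(ren)
  node 39: 0 child(ren)
  node 46: 0 child(ren)
Matching nodes: [13, 49, 42, 17, 34]
Count of internal (non-leaf) nodes: 5


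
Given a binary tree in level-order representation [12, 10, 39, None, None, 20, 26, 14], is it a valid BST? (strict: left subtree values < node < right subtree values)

Level-order array: [12, 10, 39, None, None, 20, 26, 14]
Validate using subtree bounds (lo, hi): at each node, require lo < value < hi,
then recurse left with hi=value and right with lo=value.
Preorder trace (stopping at first violation):
  at node 12 with bounds (-inf, +inf): OK
  at node 10 with bounds (-inf, 12): OK
  at node 39 with bounds (12, +inf): OK
  at node 20 with bounds (12, 39): OK
  at node 14 with bounds (12, 20): OK
  at node 26 with bounds (39, +inf): VIOLATION
Node 26 violates its bound: not (39 < 26 < +inf).
Result: Not a valid BST


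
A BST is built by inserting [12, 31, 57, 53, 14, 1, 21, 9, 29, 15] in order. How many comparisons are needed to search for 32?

Search path for 32: 12 -> 31 -> 57 -> 53
Found: False
Comparisons: 4


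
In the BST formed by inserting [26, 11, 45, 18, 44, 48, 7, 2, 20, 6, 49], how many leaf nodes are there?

Tree built from: [26, 11, 45, 18, 44, 48, 7, 2, 20, 6, 49]
Tree (level-order array): [26, 11, 45, 7, 18, 44, 48, 2, None, None, 20, None, None, None, 49, None, 6]
Rule: A leaf has 0 children.
Per-node child counts:
  node 26: 2 child(ren)
  node 11: 2 child(ren)
  node 7: 1 child(ren)
  node 2: 1 child(ren)
  node 6: 0 child(ren)
  node 18: 1 child(ren)
  node 20: 0 child(ren)
  node 45: 2 child(ren)
  node 44: 0 child(ren)
  node 48: 1 child(ren)
  node 49: 0 child(ren)
Matching nodes: [6, 20, 44, 49]
Count of leaf nodes: 4


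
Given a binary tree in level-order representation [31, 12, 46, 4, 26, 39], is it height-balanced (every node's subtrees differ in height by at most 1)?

Tree (level-order array): [31, 12, 46, 4, 26, 39]
Definition: a tree is height-balanced if, at every node, |h(left) - h(right)| <= 1 (empty subtree has height -1).
Bottom-up per-node check:
  node 4: h_left=-1, h_right=-1, diff=0 [OK], height=0
  node 26: h_left=-1, h_right=-1, diff=0 [OK], height=0
  node 12: h_left=0, h_right=0, diff=0 [OK], height=1
  node 39: h_left=-1, h_right=-1, diff=0 [OK], height=0
  node 46: h_left=0, h_right=-1, diff=1 [OK], height=1
  node 31: h_left=1, h_right=1, diff=0 [OK], height=2
All nodes satisfy the balance condition.
Result: Balanced


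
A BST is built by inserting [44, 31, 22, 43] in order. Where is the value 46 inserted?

Starting tree (level order): [44, 31, None, 22, 43]
Insertion path: 44
Result: insert 46 as right child of 44
Final tree (level order): [44, 31, 46, 22, 43]


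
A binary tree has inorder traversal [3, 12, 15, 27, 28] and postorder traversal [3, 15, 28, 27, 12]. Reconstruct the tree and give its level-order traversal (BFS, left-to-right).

Inorder:   [3, 12, 15, 27, 28]
Postorder: [3, 15, 28, 27, 12]
Algorithm: postorder visits root last, so walk postorder right-to-left;
each value is the root of the current inorder slice — split it at that
value, recurse on the right subtree first, then the left.
Recursive splits:
  root=12; inorder splits into left=[3], right=[15, 27, 28]
  root=27; inorder splits into left=[15], right=[28]
  root=28; inorder splits into left=[], right=[]
  root=15; inorder splits into left=[], right=[]
  root=3; inorder splits into left=[], right=[]
Reconstructed level-order: [12, 3, 27, 15, 28]


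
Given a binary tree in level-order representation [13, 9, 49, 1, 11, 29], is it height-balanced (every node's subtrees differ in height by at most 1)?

Tree (level-order array): [13, 9, 49, 1, 11, 29]
Definition: a tree is height-balanced if, at every node, |h(left) - h(right)| <= 1 (empty subtree has height -1).
Bottom-up per-node check:
  node 1: h_left=-1, h_right=-1, diff=0 [OK], height=0
  node 11: h_left=-1, h_right=-1, diff=0 [OK], height=0
  node 9: h_left=0, h_right=0, diff=0 [OK], height=1
  node 29: h_left=-1, h_right=-1, diff=0 [OK], height=0
  node 49: h_left=0, h_right=-1, diff=1 [OK], height=1
  node 13: h_left=1, h_right=1, diff=0 [OK], height=2
All nodes satisfy the balance condition.
Result: Balanced


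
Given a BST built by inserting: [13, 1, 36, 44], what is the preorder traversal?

Tree insertion order: [13, 1, 36, 44]
Tree (level-order array): [13, 1, 36, None, None, None, 44]
Preorder traversal: [13, 1, 36, 44]


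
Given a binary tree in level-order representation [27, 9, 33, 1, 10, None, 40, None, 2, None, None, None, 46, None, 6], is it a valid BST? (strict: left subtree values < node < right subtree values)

Level-order array: [27, 9, 33, 1, 10, None, 40, None, 2, None, None, None, 46, None, 6]
Validate using subtree bounds (lo, hi): at each node, require lo < value < hi,
then recurse left with hi=value and right with lo=value.
Preorder trace (stopping at first violation):
  at node 27 with bounds (-inf, +inf): OK
  at node 9 with bounds (-inf, 27): OK
  at node 1 with bounds (-inf, 9): OK
  at node 2 with bounds (1, 9): OK
  at node 6 with bounds (2, 9): OK
  at node 10 with bounds (9, 27): OK
  at node 33 with bounds (27, +inf): OK
  at node 40 with bounds (33, +inf): OK
  at node 46 with bounds (40, +inf): OK
No violation found at any node.
Result: Valid BST


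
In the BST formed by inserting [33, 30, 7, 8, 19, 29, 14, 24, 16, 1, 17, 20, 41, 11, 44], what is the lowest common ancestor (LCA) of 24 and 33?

Tree insertion order: [33, 30, 7, 8, 19, 29, 14, 24, 16, 1, 17, 20, 41, 11, 44]
Tree (level-order array): [33, 30, 41, 7, None, None, 44, 1, 8, None, None, None, None, None, 19, 14, 29, 11, 16, 24, None, None, None, None, 17, 20]
In a BST, the LCA of p=24, q=33 is the first node v on the
root-to-leaf path with p <= v <= q (go left if both < v, right if both > v).
Walk from root:
  at 33: 24 <= 33 <= 33, this is the LCA
LCA = 33


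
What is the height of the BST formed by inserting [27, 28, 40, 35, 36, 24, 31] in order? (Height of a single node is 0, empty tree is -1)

Insertion order: [27, 28, 40, 35, 36, 24, 31]
Tree (level-order array): [27, 24, 28, None, None, None, 40, 35, None, 31, 36]
Compute height bottom-up (empty subtree = -1):
  height(24) = 1 + max(-1, -1) = 0
  height(31) = 1 + max(-1, -1) = 0
  height(36) = 1 + max(-1, -1) = 0
  height(35) = 1 + max(0, 0) = 1
  height(40) = 1 + max(1, -1) = 2
  height(28) = 1 + max(-1, 2) = 3
  height(27) = 1 + max(0, 3) = 4
Height = 4


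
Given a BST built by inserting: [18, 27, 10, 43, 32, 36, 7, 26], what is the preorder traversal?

Tree insertion order: [18, 27, 10, 43, 32, 36, 7, 26]
Tree (level-order array): [18, 10, 27, 7, None, 26, 43, None, None, None, None, 32, None, None, 36]
Preorder traversal: [18, 10, 7, 27, 26, 43, 32, 36]


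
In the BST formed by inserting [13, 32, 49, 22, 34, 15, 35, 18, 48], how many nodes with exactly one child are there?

Tree built from: [13, 32, 49, 22, 34, 15, 35, 18, 48]
Tree (level-order array): [13, None, 32, 22, 49, 15, None, 34, None, None, 18, None, 35, None, None, None, 48]
Rule: These are nodes with exactly 1 non-null child.
Per-node child counts:
  node 13: 1 child(ren)
  node 32: 2 child(ren)
  node 22: 1 child(ren)
  node 15: 1 child(ren)
  node 18: 0 child(ren)
  node 49: 1 child(ren)
  node 34: 1 child(ren)
  node 35: 1 child(ren)
  node 48: 0 child(ren)
Matching nodes: [13, 22, 15, 49, 34, 35]
Count of nodes with exactly one child: 6


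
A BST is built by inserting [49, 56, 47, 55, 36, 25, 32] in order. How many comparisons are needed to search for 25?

Search path for 25: 49 -> 47 -> 36 -> 25
Found: True
Comparisons: 4


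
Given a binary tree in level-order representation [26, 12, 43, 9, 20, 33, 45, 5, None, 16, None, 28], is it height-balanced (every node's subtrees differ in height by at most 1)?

Tree (level-order array): [26, 12, 43, 9, 20, 33, 45, 5, None, 16, None, 28]
Definition: a tree is height-balanced if, at every node, |h(left) - h(right)| <= 1 (empty subtree has height -1).
Bottom-up per-node check:
  node 5: h_left=-1, h_right=-1, diff=0 [OK], height=0
  node 9: h_left=0, h_right=-1, diff=1 [OK], height=1
  node 16: h_left=-1, h_right=-1, diff=0 [OK], height=0
  node 20: h_left=0, h_right=-1, diff=1 [OK], height=1
  node 12: h_left=1, h_right=1, diff=0 [OK], height=2
  node 28: h_left=-1, h_right=-1, diff=0 [OK], height=0
  node 33: h_left=0, h_right=-1, diff=1 [OK], height=1
  node 45: h_left=-1, h_right=-1, diff=0 [OK], height=0
  node 43: h_left=1, h_right=0, diff=1 [OK], height=2
  node 26: h_left=2, h_right=2, diff=0 [OK], height=3
All nodes satisfy the balance condition.
Result: Balanced


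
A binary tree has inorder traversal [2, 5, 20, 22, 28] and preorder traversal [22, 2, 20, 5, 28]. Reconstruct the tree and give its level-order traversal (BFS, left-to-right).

Inorder:  [2, 5, 20, 22, 28]
Preorder: [22, 2, 20, 5, 28]
Algorithm: preorder visits root first, so consume preorder in order;
for each root, split the current inorder slice at that value into
left-subtree inorder and right-subtree inorder, then recurse.
Recursive splits:
  root=22; inorder splits into left=[2, 5, 20], right=[28]
  root=2; inorder splits into left=[], right=[5, 20]
  root=20; inorder splits into left=[5], right=[]
  root=5; inorder splits into left=[], right=[]
  root=28; inorder splits into left=[], right=[]
Reconstructed level-order: [22, 2, 28, 20, 5]


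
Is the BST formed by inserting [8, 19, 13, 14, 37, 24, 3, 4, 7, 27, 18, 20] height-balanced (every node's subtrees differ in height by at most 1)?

Tree (level-order array): [8, 3, 19, None, 4, 13, 37, None, 7, None, 14, 24, None, None, None, None, 18, 20, 27]
Definition: a tree is height-balanced if, at every node, |h(left) - h(right)| <= 1 (empty subtree has height -1).
Bottom-up per-node check:
  node 7: h_left=-1, h_right=-1, diff=0 [OK], height=0
  node 4: h_left=-1, h_right=0, diff=1 [OK], height=1
  node 3: h_left=-1, h_right=1, diff=2 [FAIL (|-1-1|=2 > 1)], height=2
  node 18: h_left=-1, h_right=-1, diff=0 [OK], height=0
  node 14: h_left=-1, h_right=0, diff=1 [OK], height=1
  node 13: h_left=-1, h_right=1, diff=2 [FAIL (|-1-1|=2 > 1)], height=2
  node 20: h_left=-1, h_right=-1, diff=0 [OK], height=0
  node 27: h_left=-1, h_right=-1, diff=0 [OK], height=0
  node 24: h_left=0, h_right=0, diff=0 [OK], height=1
  node 37: h_left=1, h_right=-1, diff=2 [FAIL (|1--1|=2 > 1)], height=2
  node 19: h_left=2, h_right=2, diff=0 [OK], height=3
  node 8: h_left=2, h_right=3, diff=1 [OK], height=4
Node 3 violates the condition: |-1 - 1| = 2 > 1.
Result: Not balanced


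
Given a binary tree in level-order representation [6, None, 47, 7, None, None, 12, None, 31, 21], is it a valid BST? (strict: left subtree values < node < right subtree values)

Level-order array: [6, None, 47, 7, None, None, 12, None, 31, 21]
Validate using subtree bounds (lo, hi): at each node, require lo < value < hi,
then recurse left with hi=value and right with lo=value.
Preorder trace (stopping at first violation):
  at node 6 with bounds (-inf, +inf): OK
  at node 47 with bounds (6, +inf): OK
  at node 7 with bounds (6, 47): OK
  at node 12 with bounds (7, 47): OK
  at node 31 with bounds (12, 47): OK
  at node 21 with bounds (12, 31): OK
No violation found at any node.
Result: Valid BST


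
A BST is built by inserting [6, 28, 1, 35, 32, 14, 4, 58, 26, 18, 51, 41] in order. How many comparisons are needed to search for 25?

Search path for 25: 6 -> 28 -> 14 -> 26 -> 18
Found: False
Comparisons: 5


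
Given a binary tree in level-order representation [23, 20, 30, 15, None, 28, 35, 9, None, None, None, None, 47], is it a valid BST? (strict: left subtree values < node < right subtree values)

Level-order array: [23, 20, 30, 15, None, 28, 35, 9, None, None, None, None, 47]
Validate using subtree bounds (lo, hi): at each node, require lo < value < hi,
then recurse left with hi=value and right with lo=value.
Preorder trace (stopping at first violation):
  at node 23 with bounds (-inf, +inf): OK
  at node 20 with bounds (-inf, 23): OK
  at node 15 with bounds (-inf, 20): OK
  at node 9 with bounds (-inf, 15): OK
  at node 30 with bounds (23, +inf): OK
  at node 28 with bounds (23, 30): OK
  at node 35 with bounds (30, +inf): OK
  at node 47 with bounds (35, +inf): OK
No violation found at any node.
Result: Valid BST


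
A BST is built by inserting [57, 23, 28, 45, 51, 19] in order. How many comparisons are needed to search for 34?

Search path for 34: 57 -> 23 -> 28 -> 45
Found: False
Comparisons: 4


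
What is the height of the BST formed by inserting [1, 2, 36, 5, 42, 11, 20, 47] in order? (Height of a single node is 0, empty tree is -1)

Insertion order: [1, 2, 36, 5, 42, 11, 20, 47]
Tree (level-order array): [1, None, 2, None, 36, 5, 42, None, 11, None, 47, None, 20]
Compute height bottom-up (empty subtree = -1):
  height(20) = 1 + max(-1, -1) = 0
  height(11) = 1 + max(-1, 0) = 1
  height(5) = 1 + max(-1, 1) = 2
  height(47) = 1 + max(-1, -1) = 0
  height(42) = 1 + max(-1, 0) = 1
  height(36) = 1 + max(2, 1) = 3
  height(2) = 1 + max(-1, 3) = 4
  height(1) = 1 + max(-1, 4) = 5
Height = 5


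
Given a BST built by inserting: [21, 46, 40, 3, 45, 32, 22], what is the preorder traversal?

Tree insertion order: [21, 46, 40, 3, 45, 32, 22]
Tree (level-order array): [21, 3, 46, None, None, 40, None, 32, 45, 22]
Preorder traversal: [21, 3, 46, 40, 32, 22, 45]


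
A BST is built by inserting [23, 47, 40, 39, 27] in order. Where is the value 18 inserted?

Starting tree (level order): [23, None, 47, 40, None, 39, None, 27]
Insertion path: 23
Result: insert 18 as left child of 23
Final tree (level order): [23, 18, 47, None, None, 40, None, 39, None, 27]


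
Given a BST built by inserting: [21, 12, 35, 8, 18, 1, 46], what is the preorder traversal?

Tree insertion order: [21, 12, 35, 8, 18, 1, 46]
Tree (level-order array): [21, 12, 35, 8, 18, None, 46, 1]
Preorder traversal: [21, 12, 8, 1, 18, 35, 46]


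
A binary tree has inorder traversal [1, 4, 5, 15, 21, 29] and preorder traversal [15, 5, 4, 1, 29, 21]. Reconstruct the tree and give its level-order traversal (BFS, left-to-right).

Inorder:  [1, 4, 5, 15, 21, 29]
Preorder: [15, 5, 4, 1, 29, 21]
Algorithm: preorder visits root first, so consume preorder in order;
for each root, split the current inorder slice at that value into
left-subtree inorder and right-subtree inorder, then recurse.
Recursive splits:
  root=15; inorder splits into left=[1, 4, 5], right=[21, 29]
  root=5; inorder splits into left=[1, 4], right=[]
  root=4; inorder splits into left=[1], right=[]
  root=1; inorder splits into left=[], right=[]
  root=29; inorder splits into left=[21], right=[]
  root=21; inorder splits into left=[], right=[]
Reconstructed level-order: [15, 5, 29, 4, 21, 1]


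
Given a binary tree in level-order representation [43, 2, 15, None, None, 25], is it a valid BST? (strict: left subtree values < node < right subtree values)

Level-order array: [43, 2, 15, None, None, 25]
Validate using subtree bounds (lo, hi): at each node, require lo < value < hi,
then recurse left with hi=value and right with lo=value.
Preorder trace (stopping at first violation):
  at node 43 with bounds (-inf, +inf): OK
  at node 2 with bounds (-inf, 43): OK
  at node 15 with bounds (43, +inf): VIOLATION
Node 15 violates its bound: not (43 < 15 < +inf).
Result: Not a valid BST


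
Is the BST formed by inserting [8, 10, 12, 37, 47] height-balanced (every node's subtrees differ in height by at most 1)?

Tree (level-order array): [8, None, 10, None, 12, None, 37, None, 47]
Definition: a tree is height-balanced if, at every node, |h(left) - h(right)| <= 1 (empty subtree has height -1).
Bottom-up per-node check:
  node 47: h_left=-1, h_right=-1, diff=0 [OK], height=0
  node 37: h_left=-1, h_right=0, diff=1 [OK], height=1
  node 12: h_left=-1, h_right=1, diff=2 [FAIL (|-1-1|=2 > 1)], height=2
  node 10: h_left=-1, h_right=2, diff=3 [FAIL (|-1-2|=3 > 1)], height=3
  node 8: h_left=-1, h_right=3, diff=4 [FAIL (|-1-3|=4 > 1)], height=4
Node 12 violates the condition: |-1 - 1| = 2 > 1.
Result: Not balanced


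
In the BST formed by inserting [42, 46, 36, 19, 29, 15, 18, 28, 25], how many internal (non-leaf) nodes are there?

Tree built from: [42, 46, 36, 19, 29, 15, 18, 28, 25]
Tree (level-order array): [42, 36, 46, 19, None, None, None, 15, 29, None, 18, 28, None, None, None, 25]
Rule: An internal node has at least one child.
Per-node child counts:
  node 42: 2 child(ren)
  node 36: 1 child(ren)
  node 19: 2 child(ren)
  node 15: 1 child(ren)
  node 18: 0 child(ren)
  node 29: 1 child(ren)
  node 28: 1 child(ren)
  node 25: 0 child(ren)
  node 46: 0 child(ren)
Matching nodes: [42, 36, 19, 15, 29, 28]
Count of internal (non-leaf) nodes: 6


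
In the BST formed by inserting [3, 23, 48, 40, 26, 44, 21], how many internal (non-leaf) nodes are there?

Tree built from: [3, 23, 48, 40, 26, 44, 21]
Tree (level-order array): [3, None, 23, 21, 48, None, None, 40, None, 26, 44]
Rule: An internal node has at least one child.
Per-node child counts:
  node 3: 1 child(ren)
  node 23: 2 child(ren)
  node 21: 0 child(ren)
  node 48: 1 child(ren)
  node 40: 2 child(ren)
  node 26: 0 child(ren)
  node 44: 0 child(ren)
Matching nodes: [3, 23, 48, 40]
Count of internal (non-leaf) nodes: 4


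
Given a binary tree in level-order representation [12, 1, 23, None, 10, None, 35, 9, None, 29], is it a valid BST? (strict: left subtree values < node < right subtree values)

Level-order array: [12, 1, 23, None, 10, None, 35, 9, None, 29]
Validate using subtree bounds (lo, hi): at each node, require lo < value < hi,
then recurse left with hi=value and right with lo=value.
Preorder trace (stopping at first violation):
  at node 12 with bounds (-inf, +inf): OK
  at node 1 with bounds (-inf, 12): OK
  at node 10 with bounds (1, 12): OK
  at node 9 with bounds (1, 10): OK
  at node 23 with bounds (12, +inf): OK
  at node 35 with bounds (23, +inf): OK
  at node 29 with bounds (23, 35): OK
No violation found at any node.
Result: Valid BST


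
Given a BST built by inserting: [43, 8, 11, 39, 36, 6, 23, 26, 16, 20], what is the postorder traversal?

Tree insertion order: [43, 8, 11, 39, 36, 6, 23, 26, 16, 20]
Tree (level-order array): [43, 8, None, 6, 11, None, None, None, 39, 36, None, 23, None, 16, 26, None, 20]
Postorder traversal: [6, 20, 16, 26, 23, 36, 39, 11, 8, 43]


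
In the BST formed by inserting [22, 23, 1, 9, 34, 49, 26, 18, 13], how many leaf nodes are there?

Tree built from: [22, 23, 1, 9, 34, 49, 26, 18, 13]
Tree (level-order array): [22, 1, 23, None, 9, None, 34, None, 18, 26, 49, 13]
Rule: A leaf has 0 children.
Per-node child counts:
  node 22: 2 child(ren)
  node 1: 1 child(ren)
  node 9: 1 child(ren)
  node 18: 1 child(ren)
  node 13: 0 child(ren)
  node 23: 1 child(ren)
  node 34: 2 child(ren)
  node 26: 0 child(ren)
  node 49: 0 child(ren)
Matching nodes: [13, 26, 49]
Count of leaf nodes: 3


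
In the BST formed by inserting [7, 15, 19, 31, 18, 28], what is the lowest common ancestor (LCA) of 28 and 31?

Tree insertion order: [7, 15, 19, 31, 18, 28]
Tree (level-order array): [7, None, 15, None, 19, 18, 31, None, None, 28]
In a BST, the LCA of p=28, q=31 is the first node v on the
root-to-leaf path with p <= v <= q (go left if both < v, right if both > v).
Walk from root:
  at 7: both 28 and 31 > 7, go right
  at 15: both 28 and 31 > 15, go right
  at 19: both 28 and 31 > 19, go right
  at 31: 28 <= 31 <= 31, this is the LCA
LCA = 31


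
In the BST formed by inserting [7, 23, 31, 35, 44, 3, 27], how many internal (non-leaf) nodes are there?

Tree built from: [7, 23, 31, 35, 44, 3, 27]
Tree (level-order array): [7, 3, 23, None, None, None, 31, 27, 35, None, None, None, 44]
Rule: An internal node has at least one child.
Per-node child counts:
  node 7: 2 child(ren)
  node 3: 0 child(ren)
  node 23: 1 child(ren)
  node 31: 2 child(ren)
  node 27: 0 child(ren)
  node 35: 1 child(ren)
  node 44: 0 child(ren)
Matching nodes: [7, 23, 31, 35]
Count of internal (non-leaf) nodes: 4


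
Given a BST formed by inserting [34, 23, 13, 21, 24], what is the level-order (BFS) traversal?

Tree insertion order: [34, 23, 13, 21, 24]
Tree (level-order array): [34, 23, None, 13, 24, None, 21]
BFS from the root, enqueuing left then right child of each popped node:
  queue [34] -> pop 34, enqueue [23], visited so far: [34]
  queue [23] -> pop 23, enqueue [13, 24], visited so far: [34, 23]
  queue [13, 24] -> pop 13, enqueue [21], visited so far: [34, 23, 13]
  queue [24, 21] -> pop 24, enqueue [none], visited so far: [34, 23, 13, 24]
  queue [21] -> pop 21, enqueue [none], visited so far: [34, 23, 13, 24, 21]
Result: [34, 23, 13, 24, 21]


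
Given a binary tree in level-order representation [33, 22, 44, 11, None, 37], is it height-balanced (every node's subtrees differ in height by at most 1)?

Tree (level-order array): [33, 22, 44, 11, None, 37]
Definition: a tree is height-balanced if, at every node, |h(left) - h(right)| <= 1 (empty subtree has height -1).
Bottom-up per-node check:
  node 11: h_left=-1, h_right=-1, diff=0 [OK], height=0
  node 22: h_left=0, h_right=-1, diff=1 [OK], height=1
  node 37: h_left=-1, h_right=-1, diff=0 [OK], height=0
  node 44: h_left=0, h_right=-1, diff=1 [OK], height=1
  node 33: h_left=1, h_right=1, diff=0 [OK], height=2
All nodes satisfy the balance condition.
Result: Balanced


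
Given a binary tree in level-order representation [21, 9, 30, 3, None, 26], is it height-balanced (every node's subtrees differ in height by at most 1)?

Tree (level-order array): [21, 9, 30, 3, None, 26]
Definition: a tree is height-balanced if, at every node, |h(left) - h(right)| <= 1 (empty subtree has height -1).
Bottom-up per-node check:
  node 3: h_left=-1, h_right=-1, diff=0 [OK], height=0
  node 9: h_left=0, h_right=-1, diff=1 [OK], height=1
  node 26: h_left=-1, h_right=-1, diff=0 [OK], height=0
  node 30: h_left=0, h_right=-1, diff=1 [OK], height=1
  node 21: h_left=1, h_right=1, diff=0 [OK], height=2
All nodes satisfy the balance condition.
Result: Balanced


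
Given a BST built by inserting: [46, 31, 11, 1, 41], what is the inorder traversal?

Tree insertion order: [46, 31, 11, 1, 41]
Tree (level-order array): [46, 31, None, 11, 41, 1]
Inorder traversal: [1, 11, 31, 41, 46]


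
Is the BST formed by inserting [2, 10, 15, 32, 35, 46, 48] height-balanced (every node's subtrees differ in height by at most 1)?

Tree (level-order array): [2, None, 10, None, 15, None, 32, None, 35, None, 46, None, 48]
Definition: a tree is height-balanced if, at every node, |h(left) - h(right)| <= 1 (empty subtree has height -1).
Bottom-up per-node check:
  node 48: h_left=-1, h_right=-1, diff=0 [OK], height=0
  node 46: h_left=-1, h_right=0, diff=1 [OK], height=1
  node 35: h_left=-1, h_right=1, diff=2 [FAIL (|-1-1|=2 > 1)], height=2
  node 32: h_left=-1, h_right=2, diff=3 [FAIL (|-1-2|=3 > 1)], height=3
  node 15: h_left=-1, h_right=3, diff=4 [FAIL (|-1-3|=4 > 1)], height=4
  node 10: h_left=-1, h_right=4, diff=5 [FAIL (|-1-4|=5 > 1)], height=5
  node 2: h_left=-1, h_right=5, diff=6 [FAIL (|-1-5|=6 > 1)], height=6
Node 35 violates the condition: |-1 - 1| = 2 > 1.
Result: Not balanced


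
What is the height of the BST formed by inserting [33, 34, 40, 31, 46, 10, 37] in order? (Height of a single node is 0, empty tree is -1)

Insertion order: [33, 34, 40, 31, 46, 10, 37]
Tree (level-order array): [33, 31, 34, 10, None, None, 40, None, None, 37, 46]
Compute height bottom-up (empty subtree = -1):
  height(10) = 1 + max(-1, -1) = 0
  height(31) = 1 + max(0, -1) = 1
  height(37) = 1 + max(-1, -1) = 0
  height(46) = 1 + max(-1, -1) = 0
  height(40) = 1 + max(0, 0) = 1
  height(34) = 1 + max(-1, 1) = 2
  height(33) = 1 + max(1, 2) = 3
Height = 3


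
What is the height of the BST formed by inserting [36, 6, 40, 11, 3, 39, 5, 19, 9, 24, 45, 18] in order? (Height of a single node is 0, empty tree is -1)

Insertion order: [36, 6, 40, 11, 3, 39, 5, 19, 9, 24, 45, 18]
Tree (level-order array): [36, 6, 40, 3, 11, 39, 45, None, 5, 9, 19, None, None, None, None, None, None, None, None, 18, 24]
Compute height bottom-up (empty subtree = -1):
  height(5) = 1 + max(-1, -1) = 0
  height(3) = 1 + max(-1, 0) = 1
  height(9) = 1 + max(-1, -1) = 0
  height(18) = 1 + max(-1, -1) = 0
  height(24) = 1 + max(-1, -1) = 0
  height(19) = 1 + max(0, 0) = 1
  height(11) = 1 + max(0, 1) = 2
  height(6) = 1 + max(1, 2) = 3
  height(39) = 1 + max(-1, -1) = 0
  height(45) = 1 + max(-1, -1) = 0
  height(40) = 1 + max(0, 0) = 1
  height(36) = 1 + max(3, 1) = 4
Height = 4


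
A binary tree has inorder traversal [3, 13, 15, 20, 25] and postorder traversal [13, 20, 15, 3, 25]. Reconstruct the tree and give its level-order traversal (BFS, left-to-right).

Inorder:   [3, 13, 15, 20, 25]
Postorder: [13, 20, 15, 3, 25]
Algorithm: postorder visits root last, so walk postorder right-to-left;
each value is the root of the current inorder slice — split it at that
value, recurse on the right subtree first, then the left.
Recursive splits:
  root=25; inorder splits into left=[3, 13, 15, 20], right=[]
  root=3; inorder splits into left=[], right=[13, 15, 20]
  root=15; inorder splits into left=[13], right=[20]
  root=20; inorder splits into left=[], right=[]
  root=13; inorder splits into left=[], right=[]
Reconstructed level-order: [25, 3, 15, 13, 20]


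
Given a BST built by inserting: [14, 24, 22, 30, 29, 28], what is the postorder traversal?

Tree insertion order: [14, 24, 22, 30, 29, 28]
Tree (level-order array): [14, None, 24, 22, 30, None, None, 29, None, 28]
Postorder traversal: [22, 28, 29, 30, 24, 14]


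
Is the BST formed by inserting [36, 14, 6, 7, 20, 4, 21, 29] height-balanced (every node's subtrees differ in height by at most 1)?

Tree (level-order array): [36, 14, None, 6, 20, 4, 7, None, 21, None, None, None, None, None, 29]
Definition: a tree is height-balanced if, at every node, |h(left) - h(right)| <= 1 (empty subtree has height -1).
Bottom-up per-node check:
  node 4: h_left=-1, h_right=-1, diff=0 [OK], height=0
  node 7: h_left=-1, h_right=-1, diff=0 [OK], height=0
  node 6: h_left=0, h_right=0, diff=0 [OK], height=1
  node 29: h_left=-1, h_right=-1, diff=0 [OK], height=0
  node 21: h_left=-1, h_right=0, diff=1 [OK], height=1
  node 20: h_left=-1, h_right=1, diff=2 [FAIL (|-1-1|=2 > 1)], height=2
  node 14: h_left=1, h_right=2, diff=1 [OK], height=3
  node 36: h_left=3, h_right=-1, diff=4 [FAIL (|3--1|=4 > 1)], height=4
Node 20 violates the condition: |-1 - 1| = 2 > 1.
Result: Not balanced


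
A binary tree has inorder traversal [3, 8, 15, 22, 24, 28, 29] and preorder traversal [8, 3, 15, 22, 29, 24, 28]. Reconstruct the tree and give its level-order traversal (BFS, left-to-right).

Inorder:  [3, 8, 15, 22, 24, 28, 29]
Preorder: [8, 3, 15, 22, 29, 24, 28]
Algorithm: preorder visits root first, so consume preorder in order;
for each root, split the current inorder slice at that value into
left-subtree inorder and right-subtree inorder, then recurse.
Recursive splits:
  root=8; inorder splits into left=[3], right=[15, 22, 24, 28, 29]
  root=3; inorder splits into left=[], right=[]
  root=15; inorder splits into left=[], right=[22, 24, 28, 29]
  root=22; inorder splits into left=[], right=[24, 28, 29]
  root=29; inorder splits into left=[24, 28], right=[]
  root=24; inorder splits into left=[], right=[28]
  root=28; inorder splits into left=[], right=[]
Reconstructed level-order: [8, 3, 15, 22, 29, 24, 28]


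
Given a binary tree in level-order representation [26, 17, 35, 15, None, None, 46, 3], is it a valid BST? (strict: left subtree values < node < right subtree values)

Level-order array: [26, 17, 35, 15, None, None, 46, 3]
Validate using subtree bounds (lo, hi): at each node, require lo < value < hi,
then recurse left with hi=value and right with lo=value.
Preorder trace (stopping at first violation):
  at node 26 with bounds (-inf, +inf): OK
  at node 17 with bounds (-inf, 26): OK
  at node 15 with bounds (-inf, 17): OK
  at node 3 with bounds (-inf, 15): OK
  at node 35 with bounds (26, +inf): OK
  at node 46 with bounds (35, +inf): OK
No violation found at any node.
Result: Valid BST


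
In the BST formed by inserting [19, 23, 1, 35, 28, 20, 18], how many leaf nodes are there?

Tree built from: [19, 23, 1, 35, 28, 20, 18]
Tree (level-order array): [19, 1, 23, None, 18, 20, 35, None, None, None, None, 28]
Rule: A leaf has 0 children.
Per-node child counts:
  node 19: 2 child(ren)
  node 1: 1 child(ren)
  node 18: 0 child(ren)
  node 23: 2 child(ren)
  node 20: 0 child(ren)
  node 35: 1 child(ren)
  node 28: 0 child(ren)
Matching nodes: [18, 20, 28]
Count of leaf nodes: 3


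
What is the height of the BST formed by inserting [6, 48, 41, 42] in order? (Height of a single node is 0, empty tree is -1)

Insertion order: [6, 48, 41, 42]
Tree (level-order array): [6, None, 48, 41, None, None, 42]
Compute height bottom-up (empty subtree = -1):
  height(42) = 1 + max(-1, -1) = 0
  height(41) = 1 + max(-1, 0) = 1
  height(48) = 1 + max(1, -1) = 2
  height(6) = 1 + max(-1, 2) = 3
Height = 3


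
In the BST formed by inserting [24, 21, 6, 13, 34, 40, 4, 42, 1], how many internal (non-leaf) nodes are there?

Tree built from: [24, 21, 6, 13, 34, 40, 4, 42, 1]
Tree (level-order array): [24, 21, 34, 6, None, None, 40, 4, 13, None, 42, 1]
Rule: An internal node has at least one child.
Per-node child counts:
  node 24: 2 child(ren)
  node 21: 1 child(ren)
  node 6: 2 child(ren)
  node 4: 1 child(ren)
  node 1: 0 child(ren)
  node 13: 0 child(ren)
  node 34: 1 child(ren)
  node 40: 1 child(ren)
  node 42: 0 child(ren)
Matching nodes: [24, 21, 6, 4, 34, 40]
Count of internal (non-leaf) nodes: 6
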